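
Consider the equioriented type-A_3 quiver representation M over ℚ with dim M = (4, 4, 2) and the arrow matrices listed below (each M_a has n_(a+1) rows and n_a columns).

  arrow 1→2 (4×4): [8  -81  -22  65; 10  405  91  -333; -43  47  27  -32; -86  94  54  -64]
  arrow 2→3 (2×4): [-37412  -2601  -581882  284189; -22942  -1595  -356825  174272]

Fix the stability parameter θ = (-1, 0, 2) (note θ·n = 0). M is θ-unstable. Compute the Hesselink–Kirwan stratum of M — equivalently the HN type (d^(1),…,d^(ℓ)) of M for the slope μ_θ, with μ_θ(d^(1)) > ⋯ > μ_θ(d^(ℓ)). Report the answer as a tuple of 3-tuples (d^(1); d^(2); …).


Barcode: M ≅ I[1,1], I[1,2], I[1,3]^2, I[2,2]. HN layers by μ_θ (3 steps, strictly decreasing):
  μ^(1)=2; μ^(2)=0; μ^(3)=-1

((0, 0, 2); (0, 4, 0); (4, 0, 0))


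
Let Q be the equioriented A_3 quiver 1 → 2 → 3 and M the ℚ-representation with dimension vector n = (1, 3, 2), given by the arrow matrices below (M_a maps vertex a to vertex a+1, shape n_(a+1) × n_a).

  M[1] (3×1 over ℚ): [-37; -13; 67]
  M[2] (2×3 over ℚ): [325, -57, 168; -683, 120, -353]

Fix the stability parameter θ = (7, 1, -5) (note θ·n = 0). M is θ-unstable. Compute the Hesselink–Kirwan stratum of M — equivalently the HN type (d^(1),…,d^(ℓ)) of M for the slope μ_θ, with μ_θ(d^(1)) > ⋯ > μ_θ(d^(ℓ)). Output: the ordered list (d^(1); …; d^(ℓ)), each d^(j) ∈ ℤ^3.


Interval decomposition of M: I[1,3], I[2,2], I[2,3].
HN type (ℓ=2): μ^(1)=1; μ^(2)=-2

((1, 2, 1); (0, 1, 1))


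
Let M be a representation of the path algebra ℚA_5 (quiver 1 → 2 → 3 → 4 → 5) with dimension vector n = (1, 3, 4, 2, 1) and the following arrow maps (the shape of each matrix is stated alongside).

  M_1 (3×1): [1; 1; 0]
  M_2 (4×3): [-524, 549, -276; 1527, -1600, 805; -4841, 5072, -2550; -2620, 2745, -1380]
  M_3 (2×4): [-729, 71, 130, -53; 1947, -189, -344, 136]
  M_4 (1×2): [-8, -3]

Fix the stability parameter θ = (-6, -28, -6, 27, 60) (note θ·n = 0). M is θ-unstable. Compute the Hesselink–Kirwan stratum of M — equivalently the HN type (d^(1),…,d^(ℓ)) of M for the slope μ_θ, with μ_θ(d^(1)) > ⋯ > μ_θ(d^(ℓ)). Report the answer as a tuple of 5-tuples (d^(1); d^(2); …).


Interval decomposition of M: I[1,4], I[2,3], I[2,5], I[3,3].
HN type (ℓ=5): μ^(1)=60; μ^(2)=27; μ^(3)=-6; μ^(4)=-17; μ^(5)=-28

((0, 0, 0, 0, 1); (0, 0, 0, 2, 0); (0, 0, 4, 0, 0); (1, 1, 0, 0, 0); (0, 2, 0, 0, 0))


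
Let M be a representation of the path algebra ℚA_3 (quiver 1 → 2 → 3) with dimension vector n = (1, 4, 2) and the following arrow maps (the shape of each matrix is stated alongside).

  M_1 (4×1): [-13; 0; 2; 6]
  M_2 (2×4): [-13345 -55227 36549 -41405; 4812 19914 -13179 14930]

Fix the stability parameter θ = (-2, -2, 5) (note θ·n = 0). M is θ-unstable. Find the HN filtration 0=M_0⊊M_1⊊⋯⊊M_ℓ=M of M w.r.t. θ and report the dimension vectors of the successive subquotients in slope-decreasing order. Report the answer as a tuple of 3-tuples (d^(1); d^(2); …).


Via rank(M_{q-1}∘⋯∘M_p): M ≅ I[1,3], I[2,2]^2, I[2,3].
μ_θ-semistable layers: μ^(1)=5; μ^(2)=-2

((0, 0, 2); (1, 4, 0))


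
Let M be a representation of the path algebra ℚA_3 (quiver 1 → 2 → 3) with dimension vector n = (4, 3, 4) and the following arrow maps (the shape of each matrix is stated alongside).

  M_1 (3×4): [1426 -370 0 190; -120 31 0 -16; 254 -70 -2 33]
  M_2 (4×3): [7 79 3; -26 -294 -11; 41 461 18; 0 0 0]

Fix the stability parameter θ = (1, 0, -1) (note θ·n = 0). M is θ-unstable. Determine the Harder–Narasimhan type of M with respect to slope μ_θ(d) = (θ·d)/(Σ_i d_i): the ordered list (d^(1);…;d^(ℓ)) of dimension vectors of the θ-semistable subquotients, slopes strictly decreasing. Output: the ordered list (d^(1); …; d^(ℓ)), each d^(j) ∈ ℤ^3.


Barcode: M ≅ I[1,1], I[1,2], I[1,3]^2, I[3,3]^2. HN layers by μ_θ (4 steps, strictly decreasing):
  μ^(1)=1; μ^(2)=1/2; μ^(3)=0; μ^(4)=-1

((1, 0, 0); (1, 1, 0); (2, 2, 2); (0, 0, 2))


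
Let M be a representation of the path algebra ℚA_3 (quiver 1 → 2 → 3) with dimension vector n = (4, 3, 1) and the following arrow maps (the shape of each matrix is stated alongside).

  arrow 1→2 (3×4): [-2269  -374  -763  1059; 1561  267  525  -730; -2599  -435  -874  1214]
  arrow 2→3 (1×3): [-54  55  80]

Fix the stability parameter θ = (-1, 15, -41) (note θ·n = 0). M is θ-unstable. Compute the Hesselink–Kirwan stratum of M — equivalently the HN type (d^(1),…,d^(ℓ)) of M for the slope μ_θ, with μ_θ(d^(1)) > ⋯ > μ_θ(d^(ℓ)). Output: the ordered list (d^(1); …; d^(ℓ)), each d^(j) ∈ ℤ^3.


Barcode: M ≅ I[1,1], I[1,2]^2, I[1,3]. HN layers by μ_θ (3 steps, strictly decreasing):
  μ^(1)=15; μ^(2)=-1; μ^(3)=-9

((0, 2, 0); (3, 0, 0); (1, 1, 1))


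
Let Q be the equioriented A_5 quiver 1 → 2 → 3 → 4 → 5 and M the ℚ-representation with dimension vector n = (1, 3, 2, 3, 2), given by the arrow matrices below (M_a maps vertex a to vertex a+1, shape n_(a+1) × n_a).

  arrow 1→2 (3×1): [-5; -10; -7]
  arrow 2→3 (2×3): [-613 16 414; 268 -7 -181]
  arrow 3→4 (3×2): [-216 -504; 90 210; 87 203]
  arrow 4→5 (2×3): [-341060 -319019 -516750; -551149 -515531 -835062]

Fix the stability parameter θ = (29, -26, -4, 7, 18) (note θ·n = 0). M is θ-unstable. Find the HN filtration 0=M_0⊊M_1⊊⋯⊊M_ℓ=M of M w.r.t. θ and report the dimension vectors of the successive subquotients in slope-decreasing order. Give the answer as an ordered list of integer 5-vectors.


Interval decomposition of M: I[1,3], I[2,2], I[2,4], I[4,5]^2.
HN type (ℓ=5): μ^(1)=18; μ^(2)=7; μ^(3)=-1/3; μ^(4)=-4; μ^(5)=-26

((0, 0, 0, 0, 2); (0, 0, 0, 3, 0); (1, 1, 1, 0, 0); (0, 0, 1, 0, 0); (0, 2, 0, 0, 0))


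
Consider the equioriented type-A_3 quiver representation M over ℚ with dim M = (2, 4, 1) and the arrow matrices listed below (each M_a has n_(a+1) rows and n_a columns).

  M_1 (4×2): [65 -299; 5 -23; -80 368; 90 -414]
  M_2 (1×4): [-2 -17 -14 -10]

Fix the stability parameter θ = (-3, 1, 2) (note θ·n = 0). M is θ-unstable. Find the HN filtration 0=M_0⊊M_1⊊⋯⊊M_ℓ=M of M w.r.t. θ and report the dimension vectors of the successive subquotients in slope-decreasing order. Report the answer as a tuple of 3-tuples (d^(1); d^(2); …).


Via rank(M_{q-1}∘⋯∘M_p): M ≅ I[1,1], I[1,3], I[2,2]^3.
μ_θ-semistable layers: μ^(1)=2; μ^(2)=1; μ^(3)=-3

((0, 0, 1); (0, 4, 0); (2, 0, 0))


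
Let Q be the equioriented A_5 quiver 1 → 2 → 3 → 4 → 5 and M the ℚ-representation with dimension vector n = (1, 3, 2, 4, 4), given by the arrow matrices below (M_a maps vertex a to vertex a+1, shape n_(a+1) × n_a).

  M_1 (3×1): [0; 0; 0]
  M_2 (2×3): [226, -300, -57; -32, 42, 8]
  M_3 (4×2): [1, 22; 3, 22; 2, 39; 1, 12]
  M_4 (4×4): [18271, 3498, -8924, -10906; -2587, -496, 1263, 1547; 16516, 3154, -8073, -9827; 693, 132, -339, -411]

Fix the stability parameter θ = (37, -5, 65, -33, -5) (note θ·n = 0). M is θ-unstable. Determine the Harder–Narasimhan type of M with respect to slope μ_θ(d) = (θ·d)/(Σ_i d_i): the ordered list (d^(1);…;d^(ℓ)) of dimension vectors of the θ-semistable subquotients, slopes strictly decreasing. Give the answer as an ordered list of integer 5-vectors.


Via rank(M_{q-1}∘⋯∘M_p): M ≅ I[1,1], I[2,2], I[2,5]^2, I[4,4]^2, I[5,5]^2.
μ_θ-semistable layers: μ^(1)=37; μ^(2)=9; μ^(3)=-5; μ^(4)=-33

((1, 0, 0, 0, 0); (0, 0, 2, 2, 2); (0, 3, 0, 0, 2); (0, 0, 0, 2, 0))


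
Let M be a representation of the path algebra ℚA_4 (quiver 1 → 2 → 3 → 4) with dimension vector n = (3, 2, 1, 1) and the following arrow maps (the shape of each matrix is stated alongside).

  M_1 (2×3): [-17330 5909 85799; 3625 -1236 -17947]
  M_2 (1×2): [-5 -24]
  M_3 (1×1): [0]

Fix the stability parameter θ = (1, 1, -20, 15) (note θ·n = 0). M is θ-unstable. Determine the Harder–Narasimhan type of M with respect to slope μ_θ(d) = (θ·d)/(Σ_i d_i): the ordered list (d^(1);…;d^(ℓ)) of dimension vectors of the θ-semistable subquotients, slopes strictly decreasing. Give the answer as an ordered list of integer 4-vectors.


Via rank(M_{q-1}∘⋯∘M_p): M ≅ I[1,1], I[1,2], I[1,3], I[4,4].
μ_θ-semistable layers: μ^(1)=15; μ^(2)=1; μ^(3)=-6

((0, 0, 0, 1); (2, 1, 0, 0); (1, 1, 1, 0))


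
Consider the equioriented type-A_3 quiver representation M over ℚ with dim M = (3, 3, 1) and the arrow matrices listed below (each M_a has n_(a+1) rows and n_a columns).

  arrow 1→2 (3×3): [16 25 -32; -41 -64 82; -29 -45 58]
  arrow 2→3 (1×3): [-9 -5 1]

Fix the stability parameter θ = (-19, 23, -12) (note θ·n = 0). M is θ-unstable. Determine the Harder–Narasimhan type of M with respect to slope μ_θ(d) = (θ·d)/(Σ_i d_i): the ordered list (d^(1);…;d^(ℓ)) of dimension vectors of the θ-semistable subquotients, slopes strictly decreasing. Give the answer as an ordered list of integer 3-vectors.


Via rank(M_{q-1}∘⋯∘M_p): M ≅ I[1,1], I[1,2], I[1,3], I[2,2].
μ_θ-semistable layers: μ^(1)=23; μ^(2)=11/2; μ^(3)=-19

((0, 2, 0); (0, 1, 1); (3, 0, 0))


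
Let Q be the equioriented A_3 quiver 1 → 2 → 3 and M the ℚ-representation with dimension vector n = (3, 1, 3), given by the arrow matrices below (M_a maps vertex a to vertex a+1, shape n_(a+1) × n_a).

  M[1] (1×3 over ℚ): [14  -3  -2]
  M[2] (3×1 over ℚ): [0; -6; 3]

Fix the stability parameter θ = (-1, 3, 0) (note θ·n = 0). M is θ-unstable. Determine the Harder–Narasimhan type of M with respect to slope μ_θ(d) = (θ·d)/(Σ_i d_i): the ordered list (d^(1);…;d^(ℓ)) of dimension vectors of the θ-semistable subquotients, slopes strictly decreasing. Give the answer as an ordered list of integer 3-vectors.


Barcode: M ≅ I[1,1]^2, I[1,3], I[3,3]^2. HN layers by μ_θ (3 steps, strictly decreasing):
  μ^(1)=3/2; μ^(2)=0; μ^(3)=-1

((0, 1, 1); (0, 0, 2); (3, 0, 0))


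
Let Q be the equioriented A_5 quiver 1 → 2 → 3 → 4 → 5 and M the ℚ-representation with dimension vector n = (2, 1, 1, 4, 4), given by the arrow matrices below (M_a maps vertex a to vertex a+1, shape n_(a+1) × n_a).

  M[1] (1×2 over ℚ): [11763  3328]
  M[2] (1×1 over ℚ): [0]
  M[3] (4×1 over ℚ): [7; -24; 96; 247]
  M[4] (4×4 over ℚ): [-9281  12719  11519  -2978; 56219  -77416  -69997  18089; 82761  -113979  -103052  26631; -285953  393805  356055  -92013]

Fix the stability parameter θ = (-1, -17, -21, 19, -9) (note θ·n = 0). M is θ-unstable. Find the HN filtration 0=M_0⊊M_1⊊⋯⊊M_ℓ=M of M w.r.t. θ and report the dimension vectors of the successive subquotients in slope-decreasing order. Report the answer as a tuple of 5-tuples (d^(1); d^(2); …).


Via rank(M_{q-1}∘⋯∘M_p): M ≅ I[1,1], I[1,2], I[3,5], I[4,5]^3.
μ_θ-semistable layers: μ^(1)=5; μ^(2)=-1; μ^(3)=-9; μ^(4)=-21

((0, 0, 0, 4, 4); (1, 0, 0, 0, 0); (1, 1, 0, 0, 0); (0, 0, 1, 0, 0))


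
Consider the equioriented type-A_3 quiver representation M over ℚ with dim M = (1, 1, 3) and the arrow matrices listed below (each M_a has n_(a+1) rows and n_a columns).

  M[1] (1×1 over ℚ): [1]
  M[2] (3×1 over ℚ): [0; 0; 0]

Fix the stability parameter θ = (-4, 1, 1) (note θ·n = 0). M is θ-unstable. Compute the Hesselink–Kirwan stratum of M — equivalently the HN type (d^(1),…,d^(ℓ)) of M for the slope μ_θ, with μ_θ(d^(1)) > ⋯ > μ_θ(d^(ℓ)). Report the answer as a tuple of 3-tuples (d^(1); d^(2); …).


Interval decomposition of M: I[1,2], I[3,3]^3.
HN type (ℓ=2): μ^(1)=1; μ^(2)=-4

((0, 1, 3); (1, 0, 0))


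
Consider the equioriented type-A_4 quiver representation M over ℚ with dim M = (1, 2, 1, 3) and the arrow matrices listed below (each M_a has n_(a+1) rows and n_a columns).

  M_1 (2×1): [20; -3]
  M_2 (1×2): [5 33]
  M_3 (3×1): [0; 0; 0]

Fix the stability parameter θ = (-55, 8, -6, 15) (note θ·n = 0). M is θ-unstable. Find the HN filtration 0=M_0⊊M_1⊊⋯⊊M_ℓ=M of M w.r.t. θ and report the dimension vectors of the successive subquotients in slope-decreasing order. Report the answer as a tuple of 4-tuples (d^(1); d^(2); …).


Interval decomposition of M: I[1,3], I[2,2], I[4,4]^3.
HN type (ℓ=4): μ^(1)=15; μ^(2)=8; μ^(3)=1; μ^(4)=-55

((0, 0, 0, 3); (0, 1, 0, 0); (0, 1, 1, 0); (1, 0, 0, 0))


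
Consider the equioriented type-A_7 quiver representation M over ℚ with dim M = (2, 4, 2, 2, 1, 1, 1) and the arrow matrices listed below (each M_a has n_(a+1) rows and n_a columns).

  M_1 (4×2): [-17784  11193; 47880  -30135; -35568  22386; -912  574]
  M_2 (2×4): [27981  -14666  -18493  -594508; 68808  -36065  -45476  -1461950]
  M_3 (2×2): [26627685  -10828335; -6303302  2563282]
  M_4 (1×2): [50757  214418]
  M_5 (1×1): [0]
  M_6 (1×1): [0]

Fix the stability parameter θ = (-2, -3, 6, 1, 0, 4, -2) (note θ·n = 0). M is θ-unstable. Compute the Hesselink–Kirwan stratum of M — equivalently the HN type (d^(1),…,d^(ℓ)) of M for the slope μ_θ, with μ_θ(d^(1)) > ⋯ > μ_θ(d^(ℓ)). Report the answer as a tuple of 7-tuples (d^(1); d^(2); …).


Interval decomposition of M: I[1,1], I[1,3], I[2,2]^2, I[2,5], I[4,4], I[6,6], I[7,7].
HN type (ℓ=7): μ^(1)=6; μ^(2)=4; μ^(3)=7/3; μ^(4)=1; μ^(5)=-2; μ^(6)=-5/2; μ^(7)=-3

((0, 0, 1, 0, 0, 0, 0); (0, 0, 0, 0, 0, 1, 0); (0, 0, 1, 1, 1, 0, 0); (0, 0, 0, 1, 0, 0, 0); (1, 0, 0, 0, 0, 0, 1); (1, 1, 0, 0, 0, 0, 0); (0, 3, 0, 0, 0, 0, 0))


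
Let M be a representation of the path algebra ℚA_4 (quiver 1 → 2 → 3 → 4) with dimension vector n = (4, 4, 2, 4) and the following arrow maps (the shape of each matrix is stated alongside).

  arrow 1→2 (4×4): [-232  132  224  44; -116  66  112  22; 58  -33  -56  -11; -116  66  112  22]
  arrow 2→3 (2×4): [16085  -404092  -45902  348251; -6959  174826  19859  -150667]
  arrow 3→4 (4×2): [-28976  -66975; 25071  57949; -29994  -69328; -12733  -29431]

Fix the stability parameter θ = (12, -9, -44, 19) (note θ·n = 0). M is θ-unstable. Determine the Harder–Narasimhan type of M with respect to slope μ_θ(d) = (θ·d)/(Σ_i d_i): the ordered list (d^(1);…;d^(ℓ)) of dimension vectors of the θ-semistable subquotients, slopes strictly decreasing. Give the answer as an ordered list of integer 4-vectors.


Interval decomposition of M: I[1,1]^3, I[1,4], I[2,2]^2, I[2,4], I[4,4]^2.
HN type (ℓ=5): μ^(1)=19; μ^(2)=12; μ^(3)=-9; μ^(4)=-41/3; μ^(5)=-53/2

((0, 0, 0, 4); (3, 0, 0, 0); (0, 2, 0, 0); (1, 1, 1, 0); (0, 1, 1, 0))


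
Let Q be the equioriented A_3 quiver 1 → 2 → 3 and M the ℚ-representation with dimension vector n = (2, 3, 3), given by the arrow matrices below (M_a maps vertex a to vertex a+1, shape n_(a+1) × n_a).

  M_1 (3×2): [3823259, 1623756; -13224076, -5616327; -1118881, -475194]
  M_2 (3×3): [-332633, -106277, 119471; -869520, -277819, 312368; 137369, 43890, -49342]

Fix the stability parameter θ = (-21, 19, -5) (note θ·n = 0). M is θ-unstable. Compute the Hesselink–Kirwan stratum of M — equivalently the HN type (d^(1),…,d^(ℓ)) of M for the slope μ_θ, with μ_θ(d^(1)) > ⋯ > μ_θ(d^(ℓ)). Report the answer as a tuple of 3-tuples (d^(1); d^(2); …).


Via rank(M_{q-1}∘⋯∘M_p): M ≅ I[1,3]^2, I[2,3].
μ_θ-semistable layers: μ^(1)=7; μ^(2)=-21

((0, 3, 3); (2, 0, 0))


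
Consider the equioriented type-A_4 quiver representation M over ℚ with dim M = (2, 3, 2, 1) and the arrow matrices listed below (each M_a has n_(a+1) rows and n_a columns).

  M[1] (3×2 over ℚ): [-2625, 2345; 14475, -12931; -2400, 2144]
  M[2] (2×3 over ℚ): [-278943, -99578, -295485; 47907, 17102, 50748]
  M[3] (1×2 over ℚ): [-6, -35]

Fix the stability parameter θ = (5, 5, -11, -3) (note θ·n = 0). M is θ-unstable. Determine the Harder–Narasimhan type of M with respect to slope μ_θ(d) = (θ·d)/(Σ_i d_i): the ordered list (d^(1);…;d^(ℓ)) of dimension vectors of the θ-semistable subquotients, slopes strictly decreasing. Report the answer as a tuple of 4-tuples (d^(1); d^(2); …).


Barcode: M ≅ I[1,1], I[1,4], I[2,2], I[2,3]. HN layers by μ_θ (3 steps, strictly decreasing):
  μ^(1)=5; μ^(2)=-1; μ^(3)=-3

((1, 1, 0, 0); (1, 1, 1, 1); (0, 1, 1, 0))


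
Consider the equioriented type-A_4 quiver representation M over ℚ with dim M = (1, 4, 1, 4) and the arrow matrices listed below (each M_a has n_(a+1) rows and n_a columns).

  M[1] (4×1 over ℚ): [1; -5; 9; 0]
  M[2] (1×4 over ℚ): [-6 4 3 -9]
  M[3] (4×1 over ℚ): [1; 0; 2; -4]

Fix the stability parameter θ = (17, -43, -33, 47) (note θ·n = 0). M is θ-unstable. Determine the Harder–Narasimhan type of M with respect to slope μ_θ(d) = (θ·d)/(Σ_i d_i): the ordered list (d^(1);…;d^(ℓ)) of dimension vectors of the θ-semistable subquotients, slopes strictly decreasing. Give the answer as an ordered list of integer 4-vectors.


Interval decomposition of M: I[1,4], I[2,2]^3, I[4,4]^3.
HN type (ℓ=3): μ^(1)=47; μ^(2)=-59/3; μ^(3)=-43

((0, 0, 0, 4); (1, 1, 1, 0); (0, 3, 0, 0))


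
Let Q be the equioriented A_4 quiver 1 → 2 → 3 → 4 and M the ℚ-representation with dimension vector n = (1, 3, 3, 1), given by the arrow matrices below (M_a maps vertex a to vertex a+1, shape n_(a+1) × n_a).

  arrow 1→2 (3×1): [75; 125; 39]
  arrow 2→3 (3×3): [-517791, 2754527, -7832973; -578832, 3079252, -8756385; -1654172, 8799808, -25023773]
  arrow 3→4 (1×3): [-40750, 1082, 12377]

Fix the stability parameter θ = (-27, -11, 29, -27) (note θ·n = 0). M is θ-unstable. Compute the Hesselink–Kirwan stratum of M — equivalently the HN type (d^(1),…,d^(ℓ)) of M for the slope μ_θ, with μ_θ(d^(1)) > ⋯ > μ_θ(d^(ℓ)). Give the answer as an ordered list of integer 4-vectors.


Barcode: M ≅ I[1,4], I[2,2], I[2,3], I[3,3]. HN layers by μ_θ (4 steps, strictly decreasing):
  μ^(1)=29; μ^(2)=1; μ^(3)=-11; μ^(4)=-27

((0, 0, 2, 0); (0, 0, 1, 1); (0, 3, 0, 0); (1, 0, 0, 0))


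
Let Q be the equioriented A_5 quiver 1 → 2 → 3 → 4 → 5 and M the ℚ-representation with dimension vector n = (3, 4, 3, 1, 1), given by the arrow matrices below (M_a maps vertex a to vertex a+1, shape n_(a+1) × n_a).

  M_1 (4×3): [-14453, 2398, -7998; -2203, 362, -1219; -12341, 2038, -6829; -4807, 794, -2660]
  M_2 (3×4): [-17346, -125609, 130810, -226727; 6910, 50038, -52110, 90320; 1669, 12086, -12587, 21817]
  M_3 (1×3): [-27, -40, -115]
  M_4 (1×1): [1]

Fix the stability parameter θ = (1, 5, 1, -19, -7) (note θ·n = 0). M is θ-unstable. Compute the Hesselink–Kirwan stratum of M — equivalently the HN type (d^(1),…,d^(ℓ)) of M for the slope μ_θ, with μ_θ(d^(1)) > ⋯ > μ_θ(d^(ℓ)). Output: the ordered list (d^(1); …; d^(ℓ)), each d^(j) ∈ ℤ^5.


Interval decomposition of M: I[1,1], I[1,3], I[1,5], I[2,2], I[2,3].
HN type (ℓ=4): μ^(1)=5; μ^(2)=3; μ^(3)=1; μ^(4)=-19/5

((0, 1, 0, 0, 0); (0, 2, 2, 0, 0); (2, 0, 0, 0, 0); (1, 1, 1, 1, 1))


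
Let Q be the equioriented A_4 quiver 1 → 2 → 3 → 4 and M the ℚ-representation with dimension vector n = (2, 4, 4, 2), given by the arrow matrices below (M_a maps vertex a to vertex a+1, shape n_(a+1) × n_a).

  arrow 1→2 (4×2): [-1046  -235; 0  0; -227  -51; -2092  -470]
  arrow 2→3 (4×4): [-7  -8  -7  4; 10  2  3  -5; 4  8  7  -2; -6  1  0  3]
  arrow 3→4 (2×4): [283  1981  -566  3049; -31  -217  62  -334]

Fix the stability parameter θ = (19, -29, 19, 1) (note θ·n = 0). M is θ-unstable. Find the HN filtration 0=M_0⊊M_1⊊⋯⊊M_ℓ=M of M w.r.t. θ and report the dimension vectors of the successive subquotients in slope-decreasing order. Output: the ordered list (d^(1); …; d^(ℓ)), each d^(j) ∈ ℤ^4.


Via rank(M_{q-1}∘⋯∘M_p): M ≅ I[1,3], I[1,4], I[2,3], I[2,4].
μ_θ-semistable layers: μ^(1)=19; μ^(2)=10; μ^(3)=-5; μ^(4)=-29

((0, 0, 2, 0); (0, 0, 2, 2); (2, 2, 0, 0); (0, 2, 0, 0))


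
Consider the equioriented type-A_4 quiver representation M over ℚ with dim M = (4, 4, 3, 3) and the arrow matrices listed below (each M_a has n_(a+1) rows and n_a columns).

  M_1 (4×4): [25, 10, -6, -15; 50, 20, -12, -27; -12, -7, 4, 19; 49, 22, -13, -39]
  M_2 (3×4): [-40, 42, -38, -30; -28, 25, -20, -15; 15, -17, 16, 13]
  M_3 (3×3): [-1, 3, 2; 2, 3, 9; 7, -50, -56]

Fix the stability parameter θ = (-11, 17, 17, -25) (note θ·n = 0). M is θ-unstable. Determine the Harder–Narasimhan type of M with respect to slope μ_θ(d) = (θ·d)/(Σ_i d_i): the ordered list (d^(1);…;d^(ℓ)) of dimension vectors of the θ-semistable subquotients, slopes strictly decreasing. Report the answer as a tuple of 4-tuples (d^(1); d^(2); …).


Via rank(M_{q-1}∘⋯∘M_p): M ≅ I[1,2], I[1,4]^3.
μ_θ-semistable layers: μ^(1)=17; μ^(2)=3; μ^(3)=-11

((0, 1, 0, 0); (0, 3, 3, 3); (4, 0, 0, 0))


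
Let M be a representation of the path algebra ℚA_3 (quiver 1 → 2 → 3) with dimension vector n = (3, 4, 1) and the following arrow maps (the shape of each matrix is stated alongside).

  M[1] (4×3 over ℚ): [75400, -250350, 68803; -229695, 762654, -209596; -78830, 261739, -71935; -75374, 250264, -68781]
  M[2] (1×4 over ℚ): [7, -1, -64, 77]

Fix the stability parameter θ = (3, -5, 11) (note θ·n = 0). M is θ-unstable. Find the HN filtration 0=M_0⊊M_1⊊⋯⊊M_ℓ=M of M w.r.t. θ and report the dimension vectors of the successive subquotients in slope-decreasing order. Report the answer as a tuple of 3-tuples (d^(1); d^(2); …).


Via rank(M_{q-1}∘⋯∘M_p): M ≅ I[1,2]^2, I[1,3], I[2,2].
μ_θ-semistable layers: μ^(1)=11; μ^(2)=-1; μ^(3)=-5

((0, 0, 1); (3, 3, 0); (0, 1, 0))


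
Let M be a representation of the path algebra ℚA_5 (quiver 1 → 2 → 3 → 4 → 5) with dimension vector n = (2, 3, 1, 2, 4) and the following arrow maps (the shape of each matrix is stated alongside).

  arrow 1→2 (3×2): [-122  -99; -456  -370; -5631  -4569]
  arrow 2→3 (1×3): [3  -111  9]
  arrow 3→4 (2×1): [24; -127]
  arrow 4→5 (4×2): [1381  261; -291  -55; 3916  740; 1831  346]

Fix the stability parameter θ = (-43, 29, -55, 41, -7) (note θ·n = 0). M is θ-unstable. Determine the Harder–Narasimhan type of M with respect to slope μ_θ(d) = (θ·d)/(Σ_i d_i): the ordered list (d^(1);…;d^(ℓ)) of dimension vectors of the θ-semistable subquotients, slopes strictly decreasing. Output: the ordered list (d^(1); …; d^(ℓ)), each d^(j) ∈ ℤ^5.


Barcode: M ≅ I[1,2], I[1,5], I[2,2], I[4,5], I[5,5]^2. HN layers by μ_θ (5 steps, strictly decreasing):
  μ^(1)=29; μ^(2)=17; μ^(3)=-7; μ^(4)=-13; μ^(5)=-43

((0, 2, 0, 0, 0); (0, 0, 0, 2, 2); (0, 0, 0, 0, 2); (0, 1, 1, 0, 0); (2, 0, 0, 0, 0))


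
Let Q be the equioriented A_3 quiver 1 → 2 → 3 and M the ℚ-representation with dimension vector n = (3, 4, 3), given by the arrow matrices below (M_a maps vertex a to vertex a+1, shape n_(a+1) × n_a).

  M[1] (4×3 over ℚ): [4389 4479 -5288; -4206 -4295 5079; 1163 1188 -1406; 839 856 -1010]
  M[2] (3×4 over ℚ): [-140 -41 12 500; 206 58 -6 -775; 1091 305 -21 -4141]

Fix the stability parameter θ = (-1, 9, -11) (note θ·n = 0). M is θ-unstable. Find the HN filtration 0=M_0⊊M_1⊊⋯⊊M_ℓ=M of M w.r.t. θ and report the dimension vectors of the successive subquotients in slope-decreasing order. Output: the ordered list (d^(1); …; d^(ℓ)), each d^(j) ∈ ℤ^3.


Barcode: M ≅ I[1,3]^3, I[2,2]. HN layers by μ_θ (2 steps, strictly decreasing):
  μ^(1)=9; μ^(2)=-1

((0, 1, 0); (3, 3, 3))


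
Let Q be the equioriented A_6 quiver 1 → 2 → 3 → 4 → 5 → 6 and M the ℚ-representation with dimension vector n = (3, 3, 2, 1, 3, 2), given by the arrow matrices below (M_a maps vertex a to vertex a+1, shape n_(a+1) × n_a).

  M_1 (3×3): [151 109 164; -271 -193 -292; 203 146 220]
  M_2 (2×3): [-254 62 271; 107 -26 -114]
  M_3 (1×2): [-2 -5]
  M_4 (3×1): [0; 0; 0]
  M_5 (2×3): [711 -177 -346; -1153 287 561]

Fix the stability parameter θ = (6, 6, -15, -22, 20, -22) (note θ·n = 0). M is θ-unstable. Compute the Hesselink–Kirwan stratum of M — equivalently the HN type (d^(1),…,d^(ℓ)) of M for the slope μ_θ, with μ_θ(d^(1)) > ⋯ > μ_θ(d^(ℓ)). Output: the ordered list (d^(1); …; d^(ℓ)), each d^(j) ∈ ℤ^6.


Via rank(M_{q-1}∘⋯∘M_p): M ≅ I[1,1], I[1,3], I[1,4], I[2,2], I[5,5], I[5,6]^2.
μ_θ-semistable layers: μ^(1)=20; μ^(2)=6; μ^(3)=-1; μ^(4)=-25/4

((0, 0, 0, 0, 1, 0); (1, 1, 0, 0, 0, 0); (1, 1, 1, 0, 2, 2); (1, 1, 1, 1, 0, 0))


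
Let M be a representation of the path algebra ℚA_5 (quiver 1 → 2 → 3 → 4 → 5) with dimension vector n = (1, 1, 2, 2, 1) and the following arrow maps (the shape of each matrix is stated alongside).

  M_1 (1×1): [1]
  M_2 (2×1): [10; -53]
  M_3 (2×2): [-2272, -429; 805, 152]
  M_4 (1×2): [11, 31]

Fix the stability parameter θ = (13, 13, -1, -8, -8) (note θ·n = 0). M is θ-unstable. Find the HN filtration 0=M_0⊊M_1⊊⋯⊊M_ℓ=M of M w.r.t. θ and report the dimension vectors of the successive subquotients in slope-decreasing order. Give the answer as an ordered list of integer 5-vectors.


Barcode: M ≅ I[1,5], I[3,4]. HN layers by μ_θ (2 steps, strictly decreasing):
  μ^(1)=9/5; μ^(2)=-9/2

((1, 1, 1, 1, 1); (0, 0, 1, 1, 0))


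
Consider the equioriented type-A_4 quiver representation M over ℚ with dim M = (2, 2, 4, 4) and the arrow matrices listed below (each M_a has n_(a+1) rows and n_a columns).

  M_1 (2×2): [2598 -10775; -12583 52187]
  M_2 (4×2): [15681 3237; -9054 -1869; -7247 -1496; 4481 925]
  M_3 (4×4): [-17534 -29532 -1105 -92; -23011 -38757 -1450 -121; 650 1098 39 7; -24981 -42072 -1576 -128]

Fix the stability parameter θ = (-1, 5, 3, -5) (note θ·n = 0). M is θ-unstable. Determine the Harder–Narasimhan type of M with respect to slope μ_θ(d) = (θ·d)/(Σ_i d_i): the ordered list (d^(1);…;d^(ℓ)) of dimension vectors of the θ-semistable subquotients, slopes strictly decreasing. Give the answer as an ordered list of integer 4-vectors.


Interval decomposition of M: I[1,4]^2, I[3,4]^2.
HN type (ℓ=2): μ^(1)=1; μ^(2)=-1

((0, 2, 2, 2); (2, 0, 2, 2))


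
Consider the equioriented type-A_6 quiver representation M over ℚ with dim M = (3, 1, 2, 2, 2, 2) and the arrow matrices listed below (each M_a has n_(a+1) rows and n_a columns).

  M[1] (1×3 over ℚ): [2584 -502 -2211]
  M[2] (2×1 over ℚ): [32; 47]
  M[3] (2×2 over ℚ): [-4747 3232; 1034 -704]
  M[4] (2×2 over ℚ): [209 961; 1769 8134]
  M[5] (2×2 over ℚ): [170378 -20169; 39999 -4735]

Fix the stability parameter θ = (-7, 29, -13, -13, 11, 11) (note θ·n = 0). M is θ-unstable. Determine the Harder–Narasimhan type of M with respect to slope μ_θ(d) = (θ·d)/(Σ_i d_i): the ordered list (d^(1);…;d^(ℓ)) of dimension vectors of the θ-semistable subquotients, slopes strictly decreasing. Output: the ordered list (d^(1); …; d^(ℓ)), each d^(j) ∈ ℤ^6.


Via rank(M_{q-1}∘⋯∘M_p): M ≅ I[1,1]^2, I[1,3], I[3,6], I[4,6].
μ_θ-semistable layers: μ^(1)=11; μ^(2)=8; μ^(3)=-7; μ^(4)=-13

((0, 0, 0, 0, 2, 2); (0, 1, 1, 0, 0, 0); (3, 0, 0, 0, 0, 0); (0, 0, 1, 2, 0, 0))


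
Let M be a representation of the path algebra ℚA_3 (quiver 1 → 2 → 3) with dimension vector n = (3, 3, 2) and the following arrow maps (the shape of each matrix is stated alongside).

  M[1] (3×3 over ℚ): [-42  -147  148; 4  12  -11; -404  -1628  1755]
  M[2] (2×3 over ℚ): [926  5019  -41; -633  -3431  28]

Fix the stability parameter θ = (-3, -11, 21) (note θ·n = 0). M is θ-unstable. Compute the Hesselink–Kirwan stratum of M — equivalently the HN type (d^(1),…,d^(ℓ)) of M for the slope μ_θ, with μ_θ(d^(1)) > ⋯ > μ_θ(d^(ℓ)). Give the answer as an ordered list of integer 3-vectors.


Via rank(M_{q-1}∘⋯∘M_p): M ≅ I[1,2], I[1,3]^2.
μ_θ-semistable layers: μ^(1)=21; μ^(2)=-7

((0, 0, 2); (3, 3, 0))


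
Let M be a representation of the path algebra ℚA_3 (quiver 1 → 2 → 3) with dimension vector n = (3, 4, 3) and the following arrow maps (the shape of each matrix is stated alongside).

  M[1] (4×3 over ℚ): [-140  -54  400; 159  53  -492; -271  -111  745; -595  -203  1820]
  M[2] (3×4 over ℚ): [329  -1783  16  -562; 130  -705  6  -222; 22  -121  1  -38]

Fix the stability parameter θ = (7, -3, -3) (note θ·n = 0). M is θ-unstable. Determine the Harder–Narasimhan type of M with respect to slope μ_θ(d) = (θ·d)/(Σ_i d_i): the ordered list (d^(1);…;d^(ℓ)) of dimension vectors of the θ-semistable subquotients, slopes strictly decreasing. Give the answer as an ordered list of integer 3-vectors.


Via rank(M_{q-1}∘⋯∘M_p): M ≅ I[1,3]^3, I[2,2].
μ_θ-semistable layers: μ^(1)=1/3; μ^(2)=-3

((3, 3, 3); (0, 1, 0))


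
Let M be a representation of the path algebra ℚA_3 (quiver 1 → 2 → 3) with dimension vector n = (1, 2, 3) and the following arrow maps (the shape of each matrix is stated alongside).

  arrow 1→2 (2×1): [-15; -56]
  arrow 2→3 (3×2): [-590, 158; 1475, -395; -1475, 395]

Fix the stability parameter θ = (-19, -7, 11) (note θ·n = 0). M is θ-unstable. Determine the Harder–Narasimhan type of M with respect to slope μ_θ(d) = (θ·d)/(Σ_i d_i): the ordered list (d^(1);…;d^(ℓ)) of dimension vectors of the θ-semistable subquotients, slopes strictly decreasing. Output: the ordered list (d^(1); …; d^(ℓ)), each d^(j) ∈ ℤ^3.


Interval decomposition of M: I[1,3], I[2,2], I[3,3]^2.
HN type (ℓ=3): μ^(1)=11; μ^(2)=-7; μ^(3)=-19

((0, 0, 3); (0, 2, 0); (1, 0, 0))


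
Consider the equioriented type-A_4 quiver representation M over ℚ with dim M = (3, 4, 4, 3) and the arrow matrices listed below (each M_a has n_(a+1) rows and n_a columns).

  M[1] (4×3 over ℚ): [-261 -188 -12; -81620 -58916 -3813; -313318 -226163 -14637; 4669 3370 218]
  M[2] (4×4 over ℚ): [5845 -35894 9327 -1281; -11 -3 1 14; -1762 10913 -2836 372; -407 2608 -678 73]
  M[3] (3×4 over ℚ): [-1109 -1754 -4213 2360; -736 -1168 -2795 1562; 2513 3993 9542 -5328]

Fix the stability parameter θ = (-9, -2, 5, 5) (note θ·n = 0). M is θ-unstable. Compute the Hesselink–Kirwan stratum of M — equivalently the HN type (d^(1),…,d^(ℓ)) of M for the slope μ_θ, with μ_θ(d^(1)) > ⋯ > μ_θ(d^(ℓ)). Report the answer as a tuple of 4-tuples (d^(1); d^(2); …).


Via rank(M_{q-1}∘⋯∘M_p): M ≅ I[1,4]^3, I[2,3].
μ_θ-semistable layers: μ^(1)=5; μ^(2)=-2; μ^(3)=-9

((0, 0, 4, 3); (0, 4, 0, 0); (3, 0, 0, 0))


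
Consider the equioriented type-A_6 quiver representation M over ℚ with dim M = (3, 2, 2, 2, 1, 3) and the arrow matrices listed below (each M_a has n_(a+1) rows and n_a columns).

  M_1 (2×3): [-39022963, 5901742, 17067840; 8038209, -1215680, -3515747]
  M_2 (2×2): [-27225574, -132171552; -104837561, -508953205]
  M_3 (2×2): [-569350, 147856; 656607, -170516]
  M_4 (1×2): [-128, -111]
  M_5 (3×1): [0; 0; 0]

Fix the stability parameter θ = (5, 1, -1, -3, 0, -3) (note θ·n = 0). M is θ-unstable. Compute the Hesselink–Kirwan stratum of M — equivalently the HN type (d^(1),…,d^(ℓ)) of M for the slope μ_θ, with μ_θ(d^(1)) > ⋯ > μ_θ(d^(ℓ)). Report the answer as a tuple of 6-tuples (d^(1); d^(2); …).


Via rank(M_{q-1}∘⋯∘M_p): M ≅ I[1,1], I[1,4], I[1,5], I[6,6]^3.
μ_θ-semistable layers: μ^(1)=5; μ^(2)=1/2; μ^(3)=2/5; μ^(4)=-3

((1, 0, 0, 0, 0, 0); (1, 1, 1, 1, 0, 0); (1, 1, 1, 1, 1, 0); (0, 0, 0, 0, 0, 3))


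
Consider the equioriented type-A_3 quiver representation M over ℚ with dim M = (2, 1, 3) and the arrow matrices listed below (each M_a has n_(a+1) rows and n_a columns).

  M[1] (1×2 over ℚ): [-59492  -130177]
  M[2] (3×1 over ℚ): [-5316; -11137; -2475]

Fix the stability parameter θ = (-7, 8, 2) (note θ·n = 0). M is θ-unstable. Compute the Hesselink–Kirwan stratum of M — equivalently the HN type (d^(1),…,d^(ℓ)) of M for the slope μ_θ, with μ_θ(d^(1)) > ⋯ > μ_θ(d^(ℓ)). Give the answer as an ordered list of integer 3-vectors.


Interval decomposition of M: I[1,1], I[1,3], I[3,3]^2.
HN type (ℓ=3): μ^(1)=5; μ^(2)=2; μ^(3)=-7

((0, 1, 1); (0, 0, 2); (2, 0, 0))


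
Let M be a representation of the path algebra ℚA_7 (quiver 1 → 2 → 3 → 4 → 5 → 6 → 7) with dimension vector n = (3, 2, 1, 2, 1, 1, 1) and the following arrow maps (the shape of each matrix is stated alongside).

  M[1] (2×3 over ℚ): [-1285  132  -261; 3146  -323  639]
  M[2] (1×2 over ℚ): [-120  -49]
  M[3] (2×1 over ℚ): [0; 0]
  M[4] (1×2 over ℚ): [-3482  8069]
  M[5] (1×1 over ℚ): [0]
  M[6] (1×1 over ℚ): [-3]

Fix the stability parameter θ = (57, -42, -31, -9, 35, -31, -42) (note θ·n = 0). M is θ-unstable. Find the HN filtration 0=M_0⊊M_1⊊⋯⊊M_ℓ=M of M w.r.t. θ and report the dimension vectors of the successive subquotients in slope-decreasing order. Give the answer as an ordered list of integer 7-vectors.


Via rank(M_{q-1}∘⋯∘M_p): M ≅ I[1,1], I[1,2], I[1,3], I[4,4], I[4,5], I[6,7].
μ_θ-semistable layers: μ^(1)=57; μ^(2)=35; μ^(3)=15/2; μ^(4)=-16/3; μ^(5)=-9; μ^(6)=-73/2

((1, 0, 0, 0, 0, 0, 0); (0, 0, 0, 0, 1, 0, 0); (1, 1, 0, 0, 0, 0, 0); (1, 1, 1, 0, 0, 0, 0); (0, 0, 0, 2, 0, 0, 0); (0, 0, 0, 0, 0, 1, 1))


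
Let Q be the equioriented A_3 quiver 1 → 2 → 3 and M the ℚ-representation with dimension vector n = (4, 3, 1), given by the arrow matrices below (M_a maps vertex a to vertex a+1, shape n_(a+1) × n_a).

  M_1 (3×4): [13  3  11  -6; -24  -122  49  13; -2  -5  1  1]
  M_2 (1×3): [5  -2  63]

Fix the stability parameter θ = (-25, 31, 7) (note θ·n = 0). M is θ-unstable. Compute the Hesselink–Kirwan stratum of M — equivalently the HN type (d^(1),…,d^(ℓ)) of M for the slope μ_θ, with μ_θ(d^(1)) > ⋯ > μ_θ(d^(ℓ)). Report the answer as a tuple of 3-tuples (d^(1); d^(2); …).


Via rank(M_{q-1}∘⋯∘M_p): M ≅ I[1,1], I[1,2]^2, I[1,3].
μ_θ-semistable layers: μ^(1)=31; μ^(2)=19; μ^(3)=-25

((0, 2, 0); (0, 1, 1); (4, 0, 0))


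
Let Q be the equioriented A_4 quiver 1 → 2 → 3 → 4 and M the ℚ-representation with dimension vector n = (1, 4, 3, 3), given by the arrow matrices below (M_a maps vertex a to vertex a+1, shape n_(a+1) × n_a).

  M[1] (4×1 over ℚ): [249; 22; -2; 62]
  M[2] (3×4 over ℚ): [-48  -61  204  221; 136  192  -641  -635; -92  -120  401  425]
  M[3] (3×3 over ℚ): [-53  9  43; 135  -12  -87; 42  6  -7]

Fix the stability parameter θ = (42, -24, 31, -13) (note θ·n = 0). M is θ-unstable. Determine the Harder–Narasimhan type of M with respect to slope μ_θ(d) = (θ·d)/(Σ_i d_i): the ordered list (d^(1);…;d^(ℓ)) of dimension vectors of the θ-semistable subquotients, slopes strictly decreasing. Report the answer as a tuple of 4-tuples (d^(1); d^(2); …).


Barcode: M ≅ I[1,2], I[2,4]^3. HN layers by μ_θ (2 steps, strictly decreasing):
  μ^(1)=9; μ^(2)=-24

((1, 1, 3, 3); (0, 3, 0, 0))


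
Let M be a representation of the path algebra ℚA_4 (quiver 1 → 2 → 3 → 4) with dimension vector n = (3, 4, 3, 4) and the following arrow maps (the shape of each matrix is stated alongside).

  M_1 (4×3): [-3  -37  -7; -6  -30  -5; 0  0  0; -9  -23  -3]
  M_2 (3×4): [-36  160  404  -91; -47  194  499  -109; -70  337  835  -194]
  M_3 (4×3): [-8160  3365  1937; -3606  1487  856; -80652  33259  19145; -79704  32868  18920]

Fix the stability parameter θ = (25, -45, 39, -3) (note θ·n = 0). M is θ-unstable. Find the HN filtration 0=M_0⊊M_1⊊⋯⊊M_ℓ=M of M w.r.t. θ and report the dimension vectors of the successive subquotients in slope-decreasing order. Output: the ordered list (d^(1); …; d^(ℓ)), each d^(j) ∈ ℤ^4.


Via rank(M_{q-1}∘⋯∘M_p): M ≅ I[1,1], I[1,3], I[1,4], I[2,2], I[2,4], I[4,4]^2.
μ_θ-semistable layers: μ^(1)=39; μ^(2)=25; μ^(3)=18; μ^(4)=-3; μ^(5)=-10; μ^(6)=-45

((0, 0, 1, 0); (1, 0, 0, 0); (0, 0, 2, 2); (0, 0, 0, 2); (2, 2, 0, 0); (0, 2, 0, 0))


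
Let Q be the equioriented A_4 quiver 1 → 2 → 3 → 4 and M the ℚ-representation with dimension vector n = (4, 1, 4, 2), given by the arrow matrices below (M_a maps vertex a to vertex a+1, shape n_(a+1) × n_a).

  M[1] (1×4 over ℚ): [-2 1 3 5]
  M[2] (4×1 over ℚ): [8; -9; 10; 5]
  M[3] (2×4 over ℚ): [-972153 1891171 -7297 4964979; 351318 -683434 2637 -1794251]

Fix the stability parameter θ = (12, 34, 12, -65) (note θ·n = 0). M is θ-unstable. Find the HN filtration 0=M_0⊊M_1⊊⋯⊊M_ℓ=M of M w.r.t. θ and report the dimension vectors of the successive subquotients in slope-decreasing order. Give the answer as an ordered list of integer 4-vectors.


Interval decomposition of M: I[1,1]^3, I[1,4], I[3,3]^2, I[3,4].
HN type (ℓ=3): μ^(1)=12; μ^(2)=-7/4; μ^(3)=-53/2

((3, 0, 2, 0); (1, 1, 1, 1); (0, 0, 1, 1))


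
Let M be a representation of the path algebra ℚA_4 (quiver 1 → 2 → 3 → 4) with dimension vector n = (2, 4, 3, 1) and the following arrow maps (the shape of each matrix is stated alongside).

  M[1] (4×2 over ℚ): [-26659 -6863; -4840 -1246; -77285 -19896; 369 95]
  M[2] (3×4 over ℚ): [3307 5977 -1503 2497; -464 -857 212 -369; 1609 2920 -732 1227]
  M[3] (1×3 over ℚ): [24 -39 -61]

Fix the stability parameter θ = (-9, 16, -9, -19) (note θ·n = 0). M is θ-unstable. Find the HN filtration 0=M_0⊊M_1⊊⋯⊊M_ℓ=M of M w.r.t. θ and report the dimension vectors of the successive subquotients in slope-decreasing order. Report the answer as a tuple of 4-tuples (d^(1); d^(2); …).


Barcode: M ≅ I[1,3], I[1,4], I[2,2], I[2,3]. HN layers by μ_θ (4 steps, strictly decreasing):
  μ^(1)=16; μ^(2)=7/2; μ^(3)=-4; μ^(4)=-9

((0, 1, 0, 0); (0, 2, 2, 0); (0, 1, 1, 1); (2, 0, 0, 0))


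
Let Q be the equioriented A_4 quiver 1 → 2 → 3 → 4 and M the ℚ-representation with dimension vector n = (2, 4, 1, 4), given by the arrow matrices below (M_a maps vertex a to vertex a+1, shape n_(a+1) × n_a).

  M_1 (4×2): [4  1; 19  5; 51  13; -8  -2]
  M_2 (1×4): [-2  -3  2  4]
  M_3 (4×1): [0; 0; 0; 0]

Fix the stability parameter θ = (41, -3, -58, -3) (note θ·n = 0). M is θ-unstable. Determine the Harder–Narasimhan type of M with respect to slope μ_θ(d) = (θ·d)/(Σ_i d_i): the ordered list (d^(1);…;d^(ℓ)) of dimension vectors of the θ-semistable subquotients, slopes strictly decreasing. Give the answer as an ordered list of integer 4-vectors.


Barcode: M ≅ I[1,2], I[1,3], I[2,2]^2, I[4,4]^4. HN layers by μ_θ (3 steps, strictly decreasing):
  μ^(1)=19; μ^(2)=-3; μ^(3)=-20/3

((1, 1, 0, 0); (0, 2, 0, 4); (1, 1, 1, 0))


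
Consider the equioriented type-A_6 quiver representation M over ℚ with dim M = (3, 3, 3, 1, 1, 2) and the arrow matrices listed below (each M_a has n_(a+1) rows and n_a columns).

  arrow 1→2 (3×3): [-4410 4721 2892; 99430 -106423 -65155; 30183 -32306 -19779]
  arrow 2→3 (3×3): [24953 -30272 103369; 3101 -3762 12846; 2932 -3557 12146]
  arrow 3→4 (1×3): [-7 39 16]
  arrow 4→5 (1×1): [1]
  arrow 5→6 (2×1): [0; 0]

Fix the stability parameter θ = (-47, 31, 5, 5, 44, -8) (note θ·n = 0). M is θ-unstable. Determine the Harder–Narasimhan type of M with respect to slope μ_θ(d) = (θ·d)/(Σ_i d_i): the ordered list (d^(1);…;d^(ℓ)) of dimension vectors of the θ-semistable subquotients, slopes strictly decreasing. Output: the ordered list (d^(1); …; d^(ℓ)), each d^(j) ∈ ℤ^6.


Via rank(M_{q-1}∘⋯∘M_p): M ≅ I[1,3]^2, I[1,5], I[6,6]^2.
μ_θ-semistable layers: μ^(1)=44; μ^(2)=18; μ^(3)=41/3; μ^(4)=-8; μ^(5)=-47

((0, 0, 0, 0, 1, 0); (0, 2, 2, 0, 0, 0); (0, 1, 1, 1, 0, 0); (0, 0, 0, 0, 0, 2); (3, 0, 0, 0, 0, 0))


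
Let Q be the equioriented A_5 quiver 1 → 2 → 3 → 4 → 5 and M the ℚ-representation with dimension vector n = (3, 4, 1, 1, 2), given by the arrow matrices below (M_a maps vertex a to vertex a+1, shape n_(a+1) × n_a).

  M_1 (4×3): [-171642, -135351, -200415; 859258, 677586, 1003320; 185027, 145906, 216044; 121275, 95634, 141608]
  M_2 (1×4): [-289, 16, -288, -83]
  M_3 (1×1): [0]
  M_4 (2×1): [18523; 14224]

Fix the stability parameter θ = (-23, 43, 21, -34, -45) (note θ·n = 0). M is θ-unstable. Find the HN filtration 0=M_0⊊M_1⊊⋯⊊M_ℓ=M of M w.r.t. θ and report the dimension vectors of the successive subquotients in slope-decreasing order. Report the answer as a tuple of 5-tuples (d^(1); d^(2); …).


Interval decomposition of M: I[1,2]^2, I[1,3], I[2,2], I[4,5], I[5,5].
HN type (ℓ=5): μ^(1)=43; μ^(2)=32; μ^(3)=-23; μ^(4)=-79/2; μ^(5)=-45

((0, 3, 0, 0, 0); (0, 1, 1, 0, 0); (3, 0, 0, 0, 0); (0, 0, 0, 1, 1); (0, 0, 0, 0, 1))
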